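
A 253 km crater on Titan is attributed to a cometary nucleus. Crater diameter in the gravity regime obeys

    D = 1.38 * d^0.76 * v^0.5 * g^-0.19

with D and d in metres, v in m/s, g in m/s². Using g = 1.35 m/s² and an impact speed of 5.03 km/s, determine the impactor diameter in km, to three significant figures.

d ≈ 33.3 km

Rearranging for d: d = [D / (1.38 · 5030^0.5 · 1.35^-0.19)]^(1/0.76).
D = 253000 m.
5030^0.5 = 70.92
1.35^-0.19 = 0.9446
Denominator = 1.38 × 70.92 × 0.9446 = 92.45
D / 92.45 = 253000 / 92.45 = 2737
d = 2737^(1/0.76) = 2737^1.3158 = 33325 m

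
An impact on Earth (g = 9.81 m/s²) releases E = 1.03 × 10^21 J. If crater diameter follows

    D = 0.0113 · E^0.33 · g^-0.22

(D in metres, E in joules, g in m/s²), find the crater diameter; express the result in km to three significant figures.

E^0.33 = (1.03 × 10^21)^0.33 = 8.595 × 10^6
g^-0.22 = 9.81^-0.22 = 0.6051
D = 0.0113 × 8.595 × 10^6 × 0.6051 = 58769 m
   = 58.77 km

D ≈ 58.8 km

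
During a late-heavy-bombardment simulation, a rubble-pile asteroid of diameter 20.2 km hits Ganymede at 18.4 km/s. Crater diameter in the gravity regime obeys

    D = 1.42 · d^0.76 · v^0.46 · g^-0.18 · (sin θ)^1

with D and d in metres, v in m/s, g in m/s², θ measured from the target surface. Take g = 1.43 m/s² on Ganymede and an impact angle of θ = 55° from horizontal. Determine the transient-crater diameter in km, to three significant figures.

D ≈ 187 km

In SI units: d = 20200 m, v = 18400 m/s.
d^0.76 = 20200^0.76 = 1871
v^0.46 = 18400^0.46 = 91.58
g^-0.18 = 1.43^-0.18 = 0.9376
(sin 55°)^1 = 0.8192^1 = 0.8192
D = 1.42 × 1871 × 91.58 × 0.9376 × 0.8192 = 1.869 × 10^5 m
   = 186.9 km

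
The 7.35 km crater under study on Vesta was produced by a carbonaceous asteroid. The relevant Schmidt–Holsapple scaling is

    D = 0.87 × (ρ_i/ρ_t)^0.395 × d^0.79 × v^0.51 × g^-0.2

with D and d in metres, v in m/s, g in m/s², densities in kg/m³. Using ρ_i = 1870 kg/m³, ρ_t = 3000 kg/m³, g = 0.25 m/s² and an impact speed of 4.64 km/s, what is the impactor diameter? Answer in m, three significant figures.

d ≈ 358 m

Rearranging for d: d = [D / (0.87 · (1870/3000)^0.395 · 4640^0.51 · 0.25^-0.2)]^(1/0.79).
D = 7350 m.
(1870/3000)^0.395 = 0.8297
4640^0.51 = 74.12
0.25^-0.2 = 1.320
Denominator = 0.87 × 0.8297 × 74.12 × 1.320 = 70.62
D / 70.62 = 7350 / 70.62 = 104.1
d = 104.1^(1/0.79) = 104.1^1.2658 = 357.8 m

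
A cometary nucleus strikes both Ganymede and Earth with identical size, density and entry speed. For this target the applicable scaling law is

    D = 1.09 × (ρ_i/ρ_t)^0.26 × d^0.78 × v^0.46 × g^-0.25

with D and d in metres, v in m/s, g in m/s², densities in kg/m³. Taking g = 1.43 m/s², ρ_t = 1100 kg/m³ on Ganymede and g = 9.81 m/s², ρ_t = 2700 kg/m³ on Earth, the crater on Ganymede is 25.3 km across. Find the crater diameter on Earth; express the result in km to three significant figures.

D ≈ 12.4 km

The impactor-only factors (d, v, ρ_i) cancel in the ratio, leaving D_Earth/D_Ganymede = (g_Earth/g_Ganymede)^-0.25 · (ρ_t,Ganymede/ρ_t,Earth)^0.26.
(9.81/1.43)^-0.25 = 6.860^-0.25 = 0.6179
(1100/2700)^0.26 = 0.4074^0.26 = 0.7918
Ratio = 0.6179 × 0.7918 = 0.4893
D_Earth = 0.4893 × 25.3 km = 12.4 km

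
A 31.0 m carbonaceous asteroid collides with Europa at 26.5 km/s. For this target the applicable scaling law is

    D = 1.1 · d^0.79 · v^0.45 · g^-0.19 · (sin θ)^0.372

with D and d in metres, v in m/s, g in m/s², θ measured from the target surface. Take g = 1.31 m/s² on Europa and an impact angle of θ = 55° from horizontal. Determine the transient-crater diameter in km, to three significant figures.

In SI units: v = 26500 m/s.
d^0.79 = 31^0.79 = 15.07
v^0.45 = 26500^0.45 = 97.83
g^-0.19 = 1.31^-0.19 = 0.9500
(sin 55°)^0.372 = 0.8192^0.372 = 0.9285
D = 1.1 × 15.07 × 97.83 × 0.9500 × 0.9285 = 1430 m
   = 1.430 km

D ≈ 1.43 km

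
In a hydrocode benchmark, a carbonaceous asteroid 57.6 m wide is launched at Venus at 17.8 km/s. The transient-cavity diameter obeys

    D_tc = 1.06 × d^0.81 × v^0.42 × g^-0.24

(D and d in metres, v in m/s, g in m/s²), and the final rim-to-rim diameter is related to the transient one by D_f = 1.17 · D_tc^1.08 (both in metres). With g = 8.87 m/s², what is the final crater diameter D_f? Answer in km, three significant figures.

D_f ≈ 2.08 km

v = 17800 m/s.
d^0.81 = 57.6^0.81 = 26.67
v^0.42 = 17800^0.42 = 60.98
g^-0.24 = 8.87^-0.24 = 0.5922
D_tc = 1.06 × 26.67 × 60.98 × 0.5922 = 1021 m
D_f = 1.17 × (1021)^1.08 = 2079 m
     = 2.079 km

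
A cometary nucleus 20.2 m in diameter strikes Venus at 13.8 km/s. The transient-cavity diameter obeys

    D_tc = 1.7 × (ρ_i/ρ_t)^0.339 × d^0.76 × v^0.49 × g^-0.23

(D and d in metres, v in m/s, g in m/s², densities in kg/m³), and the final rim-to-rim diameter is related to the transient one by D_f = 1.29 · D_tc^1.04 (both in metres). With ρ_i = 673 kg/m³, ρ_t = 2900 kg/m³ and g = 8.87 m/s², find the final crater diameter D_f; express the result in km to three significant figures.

v = 13800 m/s.
(ρ_i/ρ_t)^0.339 = (673/2900)^0.339 = 0.6095
d^0.76 = 20.2^0.76 = 9.819
v^0.49 = 13800^0.49 = 106.8
g^-0.23 = 8.87^-0.23 = 0.6053
D_tc = 1.7 × 0.6095 × 9.819 × 106.8 × 0.6053 = 657.7 m
D_f = 1.29 × (657.7)^1.04 = 1100 m
     = 1.100 km

D_f ≈ 1.10 km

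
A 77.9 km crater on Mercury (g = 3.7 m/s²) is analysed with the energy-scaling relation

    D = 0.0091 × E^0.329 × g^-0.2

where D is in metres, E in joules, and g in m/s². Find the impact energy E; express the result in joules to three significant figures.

E ≈ 2.61 × 10^21 J

Rearranging: E = [D / (0.0091 · g^-0.2)]^(1/0.329).
D = 77900 m.
g^-0.2 = 3.7^-0.2 = 0.7698
D / (0.0091 × 0.7698) = 77900 / (7.005 × 10^-3) = 1.112 × 10^7
E = (1.112 × 10^7)^3.0395 = 2.610 × 10^21 J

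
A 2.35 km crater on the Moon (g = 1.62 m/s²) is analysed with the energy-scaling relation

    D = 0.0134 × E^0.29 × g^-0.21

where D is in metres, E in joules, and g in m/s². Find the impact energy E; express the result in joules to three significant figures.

Rearranging: E = [D / (0.0134 · g^-0.21)]^(1/0.29).
D = 2350 m.
g^-0.21 = 1.62^-0.21 = 0.9037
D / (0.0134 × 0.9037) = 2350 / (0.01211) = 1.941 × 10^5
E = (1.941 × 10^5)^3.4483 = 1.717 × 10^18 J

E ≈ 1.72 × 10^18 J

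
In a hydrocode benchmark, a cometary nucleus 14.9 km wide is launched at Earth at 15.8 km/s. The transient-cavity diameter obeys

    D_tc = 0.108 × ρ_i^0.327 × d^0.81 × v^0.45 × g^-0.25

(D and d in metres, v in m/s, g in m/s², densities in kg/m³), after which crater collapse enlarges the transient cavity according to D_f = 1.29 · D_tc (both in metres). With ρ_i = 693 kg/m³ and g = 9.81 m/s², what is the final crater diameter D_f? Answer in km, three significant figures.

In SI: d = 14900 m, v = 15800 m/s.
ρ_i^0.327 = 693^0.327 = 8.490
d^0.81 = 14900^0.81 = 2400
v^0.45 = 15800^0.45 = 77.52
g^-0.25 = 9.81^-0.25 = 0.5650
D_tc = 0.108 × 8.490 × 2400 × 77.52 × 0.5650 = 96380 m
D_f = 1.29 × 96380 = 1.243 × 10^5 m
     = 124.3 km

D_f ≈ 124 km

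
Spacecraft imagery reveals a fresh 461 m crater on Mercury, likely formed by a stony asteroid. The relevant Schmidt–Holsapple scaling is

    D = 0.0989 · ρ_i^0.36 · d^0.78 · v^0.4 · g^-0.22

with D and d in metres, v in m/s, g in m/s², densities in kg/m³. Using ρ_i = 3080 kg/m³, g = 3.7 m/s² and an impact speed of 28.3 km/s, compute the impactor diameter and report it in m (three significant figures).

d ≈ 9.34 m

Rearranging for d: d = [D / (0.0989 · 3080^0.36 · 28300^0.4 · 3.7^-0.22)]^(1/0.78).
3080^0.36 = 18.03
28300^0.4 = 60.36
3.7^-0.22 = 0.7499
Denominator = 0.0989 × 18.03 × 60.36 × 0.7499 = 80.71
D / 80.71 = 461 / 80.71 = 5.712
d = 5.712^(1/0.78) = 5.712^1.2821 = 9.339 m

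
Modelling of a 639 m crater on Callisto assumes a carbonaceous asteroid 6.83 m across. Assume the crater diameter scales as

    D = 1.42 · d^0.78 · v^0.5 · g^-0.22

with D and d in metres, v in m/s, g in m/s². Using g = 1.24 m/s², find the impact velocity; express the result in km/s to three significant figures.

v ≈ 11.1 km/s

Rearranging for v: v = [D / (1.42 · 6.83^0.78 · 1.24^-0.22)]^(1/0.5).
6.83^0.78 = 4.476
1.24^-0.22 = 0.9538
Denominator = 1.42 × 4.476 × 0.9538 = 6.062
D / 6.062 = 639 / 6.062 = 105.4
v = 105.4^(1/0.5) = 105.4^2 = 11109 m/s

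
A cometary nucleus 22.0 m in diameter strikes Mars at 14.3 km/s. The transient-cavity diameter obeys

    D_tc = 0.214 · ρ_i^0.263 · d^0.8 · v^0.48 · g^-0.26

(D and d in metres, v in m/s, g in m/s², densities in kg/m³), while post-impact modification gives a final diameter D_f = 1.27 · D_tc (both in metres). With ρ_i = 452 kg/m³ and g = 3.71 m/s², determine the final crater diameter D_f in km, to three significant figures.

v = 14300 m/s.
ρ_i^0.263 = 452^0.263 = 4.992
d^0.8 = 22^0.8 = 11.86
v^0.48 = 14300^0.48 = 98.76
g^-0.26 = 3.71^-0.26 = 0.7112
D_tc = 0.214 × 4.992 × 11.86 × 98.76 × 0.7112 = 889.9 m
D_f = 1.27 × 889.9 = 1130 m
     = 1.130 km

D_f ≈ 1.13 km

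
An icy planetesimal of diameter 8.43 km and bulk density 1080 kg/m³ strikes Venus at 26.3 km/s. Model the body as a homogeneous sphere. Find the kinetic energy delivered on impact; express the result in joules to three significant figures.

d = 8430 m; v = 26300 m/s.
Mass m = (π/6) ρ d³ = (π/6) × 1080 × (8430)³ = 3.388 × 10^14 kg
E = ½ m v² = 0.5 × 3.388 × 10^14 × (26300)² = 1.172 × 10^23 J

E ≈ 1.17 × 10^23 J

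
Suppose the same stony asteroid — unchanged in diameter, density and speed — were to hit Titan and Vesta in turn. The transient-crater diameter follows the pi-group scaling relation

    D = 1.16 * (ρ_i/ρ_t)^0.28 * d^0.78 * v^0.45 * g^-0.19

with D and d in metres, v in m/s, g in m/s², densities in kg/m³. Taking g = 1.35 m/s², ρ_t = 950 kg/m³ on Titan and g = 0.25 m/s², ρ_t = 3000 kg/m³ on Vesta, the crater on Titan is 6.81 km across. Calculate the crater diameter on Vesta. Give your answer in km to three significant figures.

D ≈ 6.80 km

The impactor-only factors (d, v, ρ_i) cancel in the ratio, leaving D_Vesta/D_Titan = (g_Vesta/g_Titan)^-0.19 · (ρ_t,Titan/ρ_t,Vesta)^0.28.
(0.25/1.35)^-0.19 = 0.1852^-0.19 = 1.378
(950/3000)^0.28 = 0.3167^0.28 = 0.7247
Ratio = 1.378 × 0.7247 = 0.9986
D_Vesta = 0.9986 × 6.81 km = 6.80 km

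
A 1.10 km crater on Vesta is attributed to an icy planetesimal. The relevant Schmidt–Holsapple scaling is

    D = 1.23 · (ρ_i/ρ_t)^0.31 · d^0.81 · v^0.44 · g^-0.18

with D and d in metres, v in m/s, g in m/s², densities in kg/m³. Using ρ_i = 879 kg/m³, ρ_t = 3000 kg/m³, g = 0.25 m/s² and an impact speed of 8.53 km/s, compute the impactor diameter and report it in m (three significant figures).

d ≈ 37.9 m

Rearranging for d: d = [D / (1.23 · (879/3000)^0.31 · 8530^0.44 · 0.25^-0.18)]^(1/0.81).
D = 1100 m.
(879/3000)^0.31 = 0.6835
8530^0.44 = 53.66
0.25^-0.18 = 1.283
Denominator = 1.23 × 0.6835 × 53.66 × 1.283 = 57.88
D / 57.88 = 1100 / 57.88 = 19.00
d = 19.00^(1/0.81) = 19.00^1.2346 = 37.91 m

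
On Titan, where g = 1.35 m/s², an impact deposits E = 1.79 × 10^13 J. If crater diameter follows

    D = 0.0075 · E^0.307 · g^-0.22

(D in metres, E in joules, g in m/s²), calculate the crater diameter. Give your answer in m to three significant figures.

D ≈ 82.2 m

E^0.307 = (1.79 × 10^13)^0.307 = 1.171 × 10^4
g^-0.22 = 1.35^-0.22 = 0.9361
D = 0.0075 × 1.171 × 10^4 × 0.9361 = 82.21 m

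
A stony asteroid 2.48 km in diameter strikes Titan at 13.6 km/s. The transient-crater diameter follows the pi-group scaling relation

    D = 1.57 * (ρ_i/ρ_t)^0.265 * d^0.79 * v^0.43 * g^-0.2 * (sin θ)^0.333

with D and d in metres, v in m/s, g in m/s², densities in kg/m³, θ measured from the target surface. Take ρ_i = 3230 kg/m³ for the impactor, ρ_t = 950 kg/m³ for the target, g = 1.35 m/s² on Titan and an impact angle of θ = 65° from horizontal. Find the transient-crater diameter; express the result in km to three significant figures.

D ≈ 56.9 km

In SI units: d = 2480 m, v = 13600 m/s.
(ρ_i/ρ_t)^0.265 = (3230/950)^0.265 = 1.383
d^0.79 = 2480^0.79 = 480.4
v^0.43 = 13600^0.43 = 59.90
g^-0.2 = 1.35^-0.2 = 0.9417
(sin 65°)^0.333 = 0.9063^0.333 = 0.9678
D = 1.57 × 1.383 × 480.4 × 59.90 × 0.9417 × 0.9678 = 56944 m
   = 56.94 km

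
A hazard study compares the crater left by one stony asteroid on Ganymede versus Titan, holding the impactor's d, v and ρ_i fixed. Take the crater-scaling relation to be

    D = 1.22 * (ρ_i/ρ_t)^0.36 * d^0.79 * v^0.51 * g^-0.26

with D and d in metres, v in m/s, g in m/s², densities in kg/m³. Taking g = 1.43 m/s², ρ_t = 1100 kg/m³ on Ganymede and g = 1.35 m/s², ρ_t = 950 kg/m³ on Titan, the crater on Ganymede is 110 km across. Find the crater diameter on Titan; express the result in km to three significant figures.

D ≈ 118 km

The impactor-only factors (d, v, ρ_i) cancel in the ratio, leaving D_Titan/D_Ganymede = (g_Titan/g_Ganymede)^-0.26 · (ρ_t,Ganymede/ρ_t,Titan)^0.36.
(1.35/1.43)^-0.26 = 0.9441^-0.26 = 1.015
(1100/950)^0.36 = 1.158^0.36 = 1.054
Ratio = 1.015 × 1.054 = 1.070
D_Titan = 1.070 × 110 km = 118 km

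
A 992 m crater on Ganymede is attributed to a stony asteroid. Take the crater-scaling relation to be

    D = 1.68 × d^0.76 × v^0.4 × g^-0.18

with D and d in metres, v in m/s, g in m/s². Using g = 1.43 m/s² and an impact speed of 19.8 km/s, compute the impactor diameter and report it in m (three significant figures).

Rearranging for d: d = [D / (1.68 · 19800^0.4 · 1.43^-0.18)]^(1/0.76).
19800^0.4 = 52.32
1.43^-0.18 = 0.9376
Denominator = 1.68 × 52.32 × 0.9376 = 82.41
D / 82.41 = 992 / 82.41 = 12.04
d = 12.04^(1/0.76) = 12.04^1.3158 = 26.42 m

d ≈ 26.4 m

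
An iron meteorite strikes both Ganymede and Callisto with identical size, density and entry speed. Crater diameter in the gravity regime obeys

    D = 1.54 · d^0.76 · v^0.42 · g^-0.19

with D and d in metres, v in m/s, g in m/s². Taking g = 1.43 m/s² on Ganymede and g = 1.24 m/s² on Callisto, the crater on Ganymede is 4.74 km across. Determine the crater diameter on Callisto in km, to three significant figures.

All impactor-dependent factors cancel in the ratio, leaving D_Callisto/D_Ganymede = (g_Callisto/g_Ganymede)^-0.19.
(1.24/1.43)^-0.19 = 0.8671^-0.19 = 1.027
D_Callisto = 1.027 × 4.74 km = 4.87 km

D ≈ 4.87 km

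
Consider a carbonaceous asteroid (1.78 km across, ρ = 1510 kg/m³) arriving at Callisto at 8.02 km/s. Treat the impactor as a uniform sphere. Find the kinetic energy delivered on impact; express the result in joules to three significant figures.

d = 1780 m; v = 8020 m/s.
Mass m = (π/6) ρ d³ = (π/6) × 1510 × (1780)³ = 4.459 × 10^12 kg
E = ½ m v² = 0.5 × 4.459 × 10^12 × (8020)² = 1.434 × 10^20 J

E ≈ 1.43 × 10^20 J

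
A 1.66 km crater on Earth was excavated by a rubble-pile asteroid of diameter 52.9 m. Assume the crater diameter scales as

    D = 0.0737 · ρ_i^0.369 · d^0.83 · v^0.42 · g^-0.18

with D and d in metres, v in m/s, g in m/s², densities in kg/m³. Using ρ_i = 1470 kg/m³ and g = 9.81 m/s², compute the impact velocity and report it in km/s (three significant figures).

Rearranging for v: v = [D / (0.0737 · 1470^0.369 · 52.9^0.83 · 9.81^-0.18)]^(1/0.42).
D = 1660 m.
1470^0.369 = 14.75
52.9^0.83 = 26.94
9.81^-0.18 = 0.6630
Denominator = 0.0737 × 14.75 × 26.94 × 0.6630 = 19.42
D / 19.42 = 1660 / 19.42 = 85.48
v = 85.48^(1/0.42) = 85.48^2.381 = 39790 m/s

v ≈ 39.8 km/s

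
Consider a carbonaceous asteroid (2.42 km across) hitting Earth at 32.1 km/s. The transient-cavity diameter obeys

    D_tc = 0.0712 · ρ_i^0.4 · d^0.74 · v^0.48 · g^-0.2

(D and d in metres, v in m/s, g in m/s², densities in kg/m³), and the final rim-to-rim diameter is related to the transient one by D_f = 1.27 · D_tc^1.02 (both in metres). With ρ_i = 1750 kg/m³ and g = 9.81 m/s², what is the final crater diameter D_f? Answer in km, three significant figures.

In SI: d = 2420 m, v = 32100 m/s.
ρ_i^0.4 = 1750^0.4 = 19.83
d^0.74 = 2420^0.74 = 319.2
v^0.48 = 32100^0.48 = 145.6
g^-0.2 = 9.81^-0.2 = 0.6334
D_tc = 0.0712 × 19.83 × 319.2 × 145.6 × 0.6334 = 41560 m
D_f = 1.27 × (41560)^1.02 = 65291 m
     = 65.29 km

D_f ≈ 65.3 km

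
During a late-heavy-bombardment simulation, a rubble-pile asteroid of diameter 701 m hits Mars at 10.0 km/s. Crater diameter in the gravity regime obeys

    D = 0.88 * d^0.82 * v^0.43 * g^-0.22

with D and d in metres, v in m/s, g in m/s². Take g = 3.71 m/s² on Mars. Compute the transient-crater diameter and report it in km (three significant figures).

D ≈ 7.46 km

In SI units: v = 10000 m/s.
d^0.82 = 701^0.82 = 215.5
v^0.43 = 10000^0.43 = 52.48
g^-0.22 = 3.71^-0.22 = 0.7494
D = 0.88 × 215.5 × 52.48 × 0.7494 = 7458 m
   = 7.458 km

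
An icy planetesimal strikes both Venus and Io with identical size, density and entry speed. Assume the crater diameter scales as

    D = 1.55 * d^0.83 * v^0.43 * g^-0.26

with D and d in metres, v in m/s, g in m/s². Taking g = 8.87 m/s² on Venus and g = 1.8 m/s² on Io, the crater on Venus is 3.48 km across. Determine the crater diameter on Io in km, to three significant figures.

D ≈ 5.27 km

All impactor-dependent factors cancel in the ratio, leaving D_Io/D_Venus = (g_Io/g_Venus)^-0.26.
(1.8/8.87)^-0.26 = 0.2029^-0.26 = 1.514
D_Io = 1.514 × 3.48 km = 5.27 km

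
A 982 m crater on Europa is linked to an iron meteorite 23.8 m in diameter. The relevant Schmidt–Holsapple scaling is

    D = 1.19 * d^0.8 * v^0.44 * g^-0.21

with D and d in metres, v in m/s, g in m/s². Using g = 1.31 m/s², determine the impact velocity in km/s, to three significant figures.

Rearranging for v: v = [D / (1.19 · 23.8^0.8 · 1.31^-0.21)]^(1/0.44).
23.8^0.8 = 12.63
1.31^-0.21 = 0.9449
Denominator = 1.19 × 12.63 × 0.9449 = 14.20
D / 14.20 = 982 / 14.20 = 69.15
v = 69.15^(1/0.44) = 69.15^2.2727 = 15181 m/s

v ≈ 15.2 km/s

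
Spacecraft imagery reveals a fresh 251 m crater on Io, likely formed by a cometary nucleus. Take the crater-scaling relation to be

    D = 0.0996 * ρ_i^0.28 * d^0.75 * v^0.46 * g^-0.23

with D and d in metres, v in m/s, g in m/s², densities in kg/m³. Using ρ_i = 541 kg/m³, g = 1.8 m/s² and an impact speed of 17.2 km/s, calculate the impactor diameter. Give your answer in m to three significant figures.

d ≈ 9.89 m

Rearranging for d: d = [D / (0.0996 · 541^0.28 · 17200^0.46 · 1.8^-0.23)]^(1/0.75).
541^0.28 = 5.825
17200^0.46 = 88.79
1.8^-0.23 = 0.8735
Denominator = 0.0996 × 5.825 × 88.79 × 0.8735 = 45.00
D / 45.00 = 251 / 45.00 = 5.578
d = 5.578^(1/0.75) = 5.578^1.3333 = 9.892 m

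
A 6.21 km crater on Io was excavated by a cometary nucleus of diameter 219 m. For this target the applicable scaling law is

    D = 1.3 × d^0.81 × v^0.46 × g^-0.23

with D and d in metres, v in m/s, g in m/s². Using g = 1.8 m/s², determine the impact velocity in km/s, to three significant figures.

Rearranging for v: v = [D / (1.3 · 219^0.81 · 1.8^-0.23)]^(1/0.46).
D = 6210 m.
219^0.81 = 78.66
1.8^-0.23 = 0.8735
Denominator = 1.3 × 78.66 × 0.8735 = 89.32
D / 89.32 = 6210 / 89.32 = 69.53
v = 69.53^(1/0.46) = 69.53^2.1739 = 10109 m/s

v ≈ 10.1 km/s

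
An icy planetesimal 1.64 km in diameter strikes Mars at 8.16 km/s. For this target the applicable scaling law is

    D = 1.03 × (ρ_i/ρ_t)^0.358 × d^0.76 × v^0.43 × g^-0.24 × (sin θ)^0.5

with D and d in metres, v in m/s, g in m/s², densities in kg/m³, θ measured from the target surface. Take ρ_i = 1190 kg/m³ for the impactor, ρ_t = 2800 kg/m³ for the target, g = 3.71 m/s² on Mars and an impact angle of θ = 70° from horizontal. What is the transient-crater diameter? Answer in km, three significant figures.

In SI units: d = 1640 m, v = 8160 m/s.
(ρ_i/ρ_t)^0.358 = (1190/2800)^0.358 = 0.7361
d^0.76 = 1640^0.76 = 277.5
v^0.43 = 8160^0.43 = 48.09
g^-0.24 = 3.71^-0.24 = 0.7300
(sin 70°)^0.5 = 0.9397^0.5 = 0.9694
D = 1.03 × 0.7361 × 277.5 × 48.09 × 0.7300 × 0.9694 = 7160 m
   = 7.160 km

D ≈ 7.16 km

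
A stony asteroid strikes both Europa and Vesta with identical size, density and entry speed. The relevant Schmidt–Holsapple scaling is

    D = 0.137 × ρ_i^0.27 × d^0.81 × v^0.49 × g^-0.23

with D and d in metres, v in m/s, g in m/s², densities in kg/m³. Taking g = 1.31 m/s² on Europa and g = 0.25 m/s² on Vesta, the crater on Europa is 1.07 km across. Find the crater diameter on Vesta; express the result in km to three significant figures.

All impactor-dependent factors cancel in the ratio, leaving D_Vesta/D_Europa = (g_Vesta/g_Europa)^-0.23.
(0.25/1.31)^-0.23 = 0.1908^-0.23 = 1.464
D_Vesta = 1.464 × 1.07 km = 1.57 km

D ≈ 1.57 km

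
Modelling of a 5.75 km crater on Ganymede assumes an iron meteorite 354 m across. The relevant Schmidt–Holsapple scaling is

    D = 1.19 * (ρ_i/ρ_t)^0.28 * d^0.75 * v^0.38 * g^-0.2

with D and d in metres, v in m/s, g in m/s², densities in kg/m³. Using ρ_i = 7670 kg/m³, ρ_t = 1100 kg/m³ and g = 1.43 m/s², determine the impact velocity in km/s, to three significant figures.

Rearranging for v: v = [D / (1.19 · (7670/1100)^0.28 · 354^0.75 · 1.43^-0.2)]^(1/0.38).
D = 5750 m.
(7670/1100)^0.28 = 1.722
354^0.75 = 81.61
1.43^-0.2 = 0.9310
Denominator = 1.19 × 1.722 × 81.61 × 0.9310 = 155.7
D / 155.7 = 5750 / 155.7 = 36.93
v = 36.93^(1/0.38) = 36.93^2.6316 = 13326 m/s

v ≈ 13.3 km/s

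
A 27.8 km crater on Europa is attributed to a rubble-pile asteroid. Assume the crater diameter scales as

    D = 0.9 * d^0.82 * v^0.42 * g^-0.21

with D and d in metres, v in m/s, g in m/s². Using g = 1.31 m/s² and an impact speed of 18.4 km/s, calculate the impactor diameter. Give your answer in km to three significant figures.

d ≈ 2.09 km

Rearranging for d: d = [D / (0.9 · 18400^0.42 · 1.31^-0.21)]^(1/0.82).
D = 27800 m.
18400^0.42 = 61.83
1.31^-0.21 = 0.9449
Denominator = 0.9 × 61.83 × 0.9449 = 52.58
D / 52.58 = 27800 / 52.58 = 528.7
d = 528.7^(1/0.82) = 528.7^1.2195 = 2094 m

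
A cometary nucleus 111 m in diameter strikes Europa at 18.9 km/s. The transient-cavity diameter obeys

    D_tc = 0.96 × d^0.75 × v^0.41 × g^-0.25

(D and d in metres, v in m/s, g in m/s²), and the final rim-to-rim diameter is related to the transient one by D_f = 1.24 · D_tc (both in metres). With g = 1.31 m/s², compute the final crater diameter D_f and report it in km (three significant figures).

D_f ≈ 2.16 km

v = 18900 m/s.
d^0.75 = 111^0.75 = 34.20
v^0.41 = 18900^0.41 = 56.67
g^-0.25 = 1.31^-0.25 = 0.9347
D_tc = 0.96 × 34.20 × 56.67 × 0.9347 = 1739 m
D_f = 1.24 × 1739 = 2156 m
     = 2.156 km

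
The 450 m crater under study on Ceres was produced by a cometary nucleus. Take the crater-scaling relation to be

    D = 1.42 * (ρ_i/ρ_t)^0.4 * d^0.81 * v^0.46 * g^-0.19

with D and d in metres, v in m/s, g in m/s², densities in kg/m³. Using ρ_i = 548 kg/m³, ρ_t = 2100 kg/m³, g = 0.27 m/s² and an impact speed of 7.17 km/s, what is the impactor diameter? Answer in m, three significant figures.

Rearranging for d: d = [D / (1.42 · (548/2100)^0.4 · 7170^0.46 · 0.27^-0.19)]^(1/0.81).
(548/2100)^0.4 = 0.5843
7170^0.46 = 59.37
0.27^-0.19 = 1.282
Denominator = 1.42 × 0.5843 × 59.37 × 1.282 = 63.15
D / 63.15 = 450 / 63.15 = 7.126
d = 7.126^(1/0.81) = 7.126^1.2346 = 11.30 m

d ≈ 11.3 m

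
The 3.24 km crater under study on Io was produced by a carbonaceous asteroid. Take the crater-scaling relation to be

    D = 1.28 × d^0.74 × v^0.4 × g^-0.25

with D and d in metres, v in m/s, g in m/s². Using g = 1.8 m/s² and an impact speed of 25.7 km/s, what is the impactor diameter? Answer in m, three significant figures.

Rearranging for d: d = [D / (1.28 · 25700^0.4 · 1.8^-0.25)]^(1/0.74).
D = 3240 m.
25700^0.4 = 58.07
1.8^-0.25 = 0.8633
Denominator = 1.28 × 58.07 × 0.8633 = 64.17
D / 64.17 = 3240 / 64.17 = 50.49
d = 50.49^(1/0.74) = 50.49^1.3514 = 200.3 m

d ≈ 200 m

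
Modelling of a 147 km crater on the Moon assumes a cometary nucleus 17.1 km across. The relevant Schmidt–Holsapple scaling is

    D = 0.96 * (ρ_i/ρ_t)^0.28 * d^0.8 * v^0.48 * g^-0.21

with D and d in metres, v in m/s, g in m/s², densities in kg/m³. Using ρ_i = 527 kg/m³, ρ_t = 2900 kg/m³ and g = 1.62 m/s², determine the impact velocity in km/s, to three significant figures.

Rearranging for v: v = [D / (0.96 · (527/2900)^0.28 · 17100^0.8 · 1.62^-0.21)]^(1/0.48).
D = 147000 m.
(527/2900)^0.28 = 0.6203
17100^0.8 = 2434
1.62^-0.21 = 0.9037
Denominator = 0.96 × 0.6203 × 2434 × 0.9037 = 1310
D / 1310 = 147000 / 1310 = 112.2
v = 112.2^(1/0.48) = 112.2^2.0833 = 18653 m/s

v ≈ 18.7 km/s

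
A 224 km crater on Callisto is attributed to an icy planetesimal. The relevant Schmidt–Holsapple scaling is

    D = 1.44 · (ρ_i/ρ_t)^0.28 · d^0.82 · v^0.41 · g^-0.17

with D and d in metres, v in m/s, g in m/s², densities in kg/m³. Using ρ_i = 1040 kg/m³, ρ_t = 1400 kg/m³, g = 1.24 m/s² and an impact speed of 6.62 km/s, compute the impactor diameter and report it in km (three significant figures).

d ≈ 30.5 km

Rearranging for d: d = [D / (1.44 · (1040/1400)^0.28 · 6620^0.41 · 1.24^-0.17)]^(1/0.82).
D = 224000 m.
(1040/1400)^0.28 = 0.9201
6620^0.41 = 36.86
1.24^-0.17 = 0.9641
Denominator = 1.44 × 0.9201 × 36.86 × 0.9641 = 47.08
D / 47.08 = 224000 / 47.08 = 4758
d = 4758^(1/0.82) = 4758^1.2195 = 30522 m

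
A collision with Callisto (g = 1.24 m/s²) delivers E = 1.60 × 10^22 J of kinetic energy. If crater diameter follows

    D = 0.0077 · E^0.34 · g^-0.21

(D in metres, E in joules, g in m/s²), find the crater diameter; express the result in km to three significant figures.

E^0.34 = (1.60 × 10^22)^0.34 = 3.543 × 10^7
g^-0.21 = 1.24^-0.21 = 0.9558
D = 0.0077 × 3.543 × 10^7 × 0.9558 = 2.608 × 10^5 m
   = 260.8 km

D ≈ 261 km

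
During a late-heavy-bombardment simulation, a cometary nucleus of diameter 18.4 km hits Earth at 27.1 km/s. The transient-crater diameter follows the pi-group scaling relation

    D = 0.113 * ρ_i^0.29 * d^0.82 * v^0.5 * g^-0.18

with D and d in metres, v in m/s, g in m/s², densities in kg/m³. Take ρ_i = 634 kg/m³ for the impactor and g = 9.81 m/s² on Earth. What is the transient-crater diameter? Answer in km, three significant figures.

In SI units: d = 18400 m, v = 27100 m/s.
ρ_i^0.29 = 634^0.29 = 6.495
d^0.82 = 18400^0.82 = 3142
v^0.5 = 27100^0.5 = 164.6
g^-0.18 = 9.81^-0.18 = 0.6630
D = 0.113 × 6.495 × 3142 × 164.6 × 0.6630 = 2.517 × 10^5 m
   = 251.7 km

D ≈ 252 km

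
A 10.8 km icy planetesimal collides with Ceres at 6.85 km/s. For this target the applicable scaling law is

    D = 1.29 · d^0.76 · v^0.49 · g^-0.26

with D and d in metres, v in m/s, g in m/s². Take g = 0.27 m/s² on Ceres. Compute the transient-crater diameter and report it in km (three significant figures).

D ≈ 160 km

In SI units: d = 10800 m, v = 6850 m/s.
d^0.76 = 10800^0.76 = 1163
v^0.49 = 6850^0.49 = 75.77
g^-0.26 = 0.27^-0.26 = 1.406
D = 1.29 × 1163 × 75.77 × 1.406 = 1.598 × 10^5 m
   = 159.8 km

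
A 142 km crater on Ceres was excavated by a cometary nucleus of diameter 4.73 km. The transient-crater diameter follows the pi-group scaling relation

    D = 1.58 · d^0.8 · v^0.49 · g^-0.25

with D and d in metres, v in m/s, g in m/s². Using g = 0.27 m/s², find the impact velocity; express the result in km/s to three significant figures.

v ≈ 6.60 km/s

Rearranging for v: v = [D / (1.58 · 4730^0.8 · 0.27^-0.25)]^(1/0.49).
D = 142000 m.
4730^0.8 = 870.7
0.27^-0.25 = 1.387
Denominator = 1.58 × 870.7 × 1.387 = 1908
D / 1908 = 142000 / 1908 = 74.42
v = 74.42^(1/0.49) = 74.42^2.0408 = 6603 m/s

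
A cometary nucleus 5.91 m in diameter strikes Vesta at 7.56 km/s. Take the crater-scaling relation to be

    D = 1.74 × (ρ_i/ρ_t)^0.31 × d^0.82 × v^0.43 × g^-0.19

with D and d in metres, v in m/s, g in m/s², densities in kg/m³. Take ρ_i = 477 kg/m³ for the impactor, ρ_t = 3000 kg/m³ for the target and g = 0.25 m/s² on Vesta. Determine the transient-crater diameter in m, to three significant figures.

In SI units: v = 7560 m/s.
(ρ_i/ρ_t)^0.31 = (477/3000)^0.31 = 0.5655
d^0.82 = 5.91^0.82 = 4.292
v^0.43 = 7560^0.43 = 46.53
g^-0.19 = 0.25^-0.19 = 1.301
D = 1.74 × 0.5655 × 4.292 × 46.53 × 1.301 = 255.7 m

D ≈ 256 m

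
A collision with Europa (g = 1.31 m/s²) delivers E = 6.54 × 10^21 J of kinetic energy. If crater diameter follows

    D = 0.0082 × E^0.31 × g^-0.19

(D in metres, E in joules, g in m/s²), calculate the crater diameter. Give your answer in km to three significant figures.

E^0.31 = (6.54 × 10^21)^0.31 = 5.792 × 10^6
g^-0.19 = 1.31^-0.19 = 0.9500
D = 0.0082 × 5.792 × 10^6 × 0.9500 = 45120 m
   = 45.12 km

D ≈ 45.1 km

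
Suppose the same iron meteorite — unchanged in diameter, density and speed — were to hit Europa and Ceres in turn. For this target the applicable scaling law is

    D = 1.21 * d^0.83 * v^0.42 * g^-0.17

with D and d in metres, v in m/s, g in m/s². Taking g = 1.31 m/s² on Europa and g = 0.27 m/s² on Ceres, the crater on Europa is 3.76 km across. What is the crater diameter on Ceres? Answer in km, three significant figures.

All impactor-dependent factors cancel in the ratio, leaving D_Ceres/D_Europa = (g_Ceres/g_Europa)^-0.17.
(0.27/1.31)^-0.17 = 0.2061^-0.17 = 1.308
D_Ceres = 1.308 × 3.76 km = 4.92 km

D ≈ 4.92 km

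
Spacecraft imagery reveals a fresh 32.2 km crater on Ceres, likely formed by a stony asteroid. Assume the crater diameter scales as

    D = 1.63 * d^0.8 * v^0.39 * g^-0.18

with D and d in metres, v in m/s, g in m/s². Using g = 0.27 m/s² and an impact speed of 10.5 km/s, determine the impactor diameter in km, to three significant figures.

Rearranging for d: d = [D / (1.63 · 10500^0.39 · 0.27^-0.18)]^(1/0.8).
D = 32200 m.
10500^0.39 = 37.01
0.27^-0.18 = 1.266
Denominator = 1.63 × 37.01 × 1.266 = 76.37
D / 76.37 = 32200 / 76.37 = 421.6
d = 421.6^(1/0.8) = 421.6^1.25 = 1910 m

d ≈ 1.91 km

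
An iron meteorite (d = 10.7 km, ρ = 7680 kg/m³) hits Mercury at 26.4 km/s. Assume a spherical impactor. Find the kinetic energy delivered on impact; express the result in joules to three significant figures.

E ≈ 1.72 × 10^24 J

d = 10700 m; v = 26400 m/s.
Mass m = (π/6) ρ d³ = (π/6) × 7680 × (10700)³ = 4.926 × 10^15 kg
E = ½ m v² = 0.5 × 4.926 × 10^15 × (26400)² = 1.717 × 10^24 J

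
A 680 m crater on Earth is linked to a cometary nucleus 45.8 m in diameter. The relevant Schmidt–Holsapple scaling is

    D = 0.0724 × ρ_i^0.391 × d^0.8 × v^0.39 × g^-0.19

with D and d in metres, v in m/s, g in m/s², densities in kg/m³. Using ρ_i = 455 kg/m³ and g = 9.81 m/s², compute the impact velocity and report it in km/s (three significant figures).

v ≈ 39.6 km/s

Rearranging for v: v = [D / (0.0724 · 455^0.391 · 45.8^0.8 · 9.81^-0.19)]^(1/0.39).
455^0.391 = 10.95
45.8^0.8 = 21.32
9.81^-0.19 = 0.6480
Denominator = 0.0724 × 10.95 × 21.32 × 0.6480 = 10.95
D / 10.95 = 680 / 10.95 = 62.10
v = 62.10^(1/0.39) = 62.10^2.5641 = 39597 m/s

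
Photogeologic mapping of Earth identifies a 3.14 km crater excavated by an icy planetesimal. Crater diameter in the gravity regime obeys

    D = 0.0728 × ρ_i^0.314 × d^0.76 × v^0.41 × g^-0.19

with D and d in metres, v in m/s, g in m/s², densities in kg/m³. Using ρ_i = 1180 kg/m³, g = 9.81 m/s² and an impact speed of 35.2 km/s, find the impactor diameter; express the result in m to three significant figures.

Rearranging for d: d = [D / (0.0728 · 1180^0.314 · 35200^0.41 · 9.81^-0.19)]^(1/0.76).
D = 3140 m.
1180^0.314 = 9.217
35200^0.41 = 73.13
9.81^-0.19 = 0.6480
Denominator = 0.0728 × 9.217 × 73.13 × 0.6480 = 31.80
D / 31.80 = 3140 / 31.80 = 98.74
d = 98.74^(1/0.76) = 98.74^1.3158 = 421.1 m

d ≈ 421 m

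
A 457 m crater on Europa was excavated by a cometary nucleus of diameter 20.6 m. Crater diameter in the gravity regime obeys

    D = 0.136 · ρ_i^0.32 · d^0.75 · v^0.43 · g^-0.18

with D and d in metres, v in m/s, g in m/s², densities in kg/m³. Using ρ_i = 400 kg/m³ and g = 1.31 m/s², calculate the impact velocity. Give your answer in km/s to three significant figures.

Rearranging for v: v = [D / (0.136 · 400^0.32 · 20.6^0.75 · 1.31^-0.18)]^(1/0.43).
400^0.32 = 6.802
20.6^0.75 = 9.669
1.31^-0.18 = 0.9526
Denominator = 0.136 × 6.802 × 9.669 × 0.9526 = 8.521
D / 8.521 = 457 / 8.521 = 53.63
v = 53.63^(1/0.43) = 53.63^2.3256 = 10517 m/s

v ≈ 10.5 km/s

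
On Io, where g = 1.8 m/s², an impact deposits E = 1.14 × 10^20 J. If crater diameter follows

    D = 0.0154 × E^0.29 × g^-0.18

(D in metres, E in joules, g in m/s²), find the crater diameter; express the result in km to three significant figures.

D ≈ 9.08 km

E^0.29 = (1.14 × 10^20)^0.29 = 6.554 × 10^5
g^-0.18 = 1.8^-0.18 = 0.8996
D = 0.0154 × 6.554 × 10^5 × 0.8996 = 9080 m
   = 9.080 km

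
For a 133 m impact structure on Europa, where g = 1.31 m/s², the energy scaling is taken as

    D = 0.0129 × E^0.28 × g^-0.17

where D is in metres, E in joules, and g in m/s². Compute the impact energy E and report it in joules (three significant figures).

Rearranging: E = [D / (0.0129 · g^-0.17)]^(1/0.28).
g^-0.17 = 1.31^-0.17 = 0.9551
D / (0.0129 × 0.9551) = 133 / (0.01232) = 1.080 × 10^4
E = (1.080 × 10^4)^3.5714 = 2.541 × 10^14 J

E ≈ 2.54 × 10^14 J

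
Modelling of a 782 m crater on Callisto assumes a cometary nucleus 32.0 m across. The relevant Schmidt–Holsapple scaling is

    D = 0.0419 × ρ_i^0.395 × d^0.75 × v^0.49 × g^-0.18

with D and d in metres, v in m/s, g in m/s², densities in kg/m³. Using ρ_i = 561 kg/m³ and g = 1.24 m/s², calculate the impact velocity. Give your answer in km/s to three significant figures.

Rearranging for v: v = [D / (0.0419 · 561^0.395 · 32^0.75 · 1.24^-0.18)]^(1/0.49).
561^0.395 = 12.19
32^0.75 = 13.45
1.24^-0.18 = 0.9620
Denominator = 0.0419 × 12.19 × 13.45 × 0.9620 = 6.609
D / 6.609 = 782 / 6.609 = 118.3
v = 118.3^(1/0.49) = 118.3^2.0408 = 17004 m/s

v ≈ 17.0 km/s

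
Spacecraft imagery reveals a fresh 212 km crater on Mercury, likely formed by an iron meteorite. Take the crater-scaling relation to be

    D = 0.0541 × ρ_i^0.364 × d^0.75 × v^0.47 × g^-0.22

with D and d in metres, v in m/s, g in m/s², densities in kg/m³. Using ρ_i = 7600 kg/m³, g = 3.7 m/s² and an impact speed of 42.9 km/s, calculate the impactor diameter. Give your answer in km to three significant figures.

d ≈ 14.8 km

Rearranging for d: d = [D / (0.0541 · 7600^0.364 · 42900^0.47 · 3.7^-0.22)]^(1/0.75).
D = 212000 m.
7600^0.364 = 25.86
42900^0.47 = 150.4
3.7^-0.22 = 0.7499
Denominator = 0.0541 × 25.86 × 150.4 × 0.7499 = 157.8
D / 157.8 = 212000 / 157.8 = 1343
d = 1343^(1/0.75) = 1343^1.3333 = 14814 m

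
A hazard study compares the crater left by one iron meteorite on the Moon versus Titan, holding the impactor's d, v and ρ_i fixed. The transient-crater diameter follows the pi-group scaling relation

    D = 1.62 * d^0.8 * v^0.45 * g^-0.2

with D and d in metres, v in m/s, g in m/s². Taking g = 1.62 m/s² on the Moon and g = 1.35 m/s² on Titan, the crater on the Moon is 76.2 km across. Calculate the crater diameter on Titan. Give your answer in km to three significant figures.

All impactor-dependent factors cancel in the ratio, leaving D_Titan/D_Moon = (g_Titan/g_Moon)^-0.2.
(1.35/1.62)^-0.2 = 0.8333^-0.2 = 1.037
D_Titan = 1.037 × 76.2 km = 79.0 km

D ≈ 79.0 km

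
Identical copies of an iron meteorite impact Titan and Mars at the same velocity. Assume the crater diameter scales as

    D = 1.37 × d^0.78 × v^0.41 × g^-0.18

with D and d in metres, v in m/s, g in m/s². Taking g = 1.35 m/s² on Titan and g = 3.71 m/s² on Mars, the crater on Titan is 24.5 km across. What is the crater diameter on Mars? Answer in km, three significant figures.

All impactor-dependent factors cancel in the ratio, leaving D_Mars/D_Titan = (g_Mars/g_Titan)^-0.18.
(3.71/1.35)^-0.18 = 2.748^-0.18 = 0.8336
D_Mars = 0.8336 × 24.5 km = 20.4 km

D ≈ 20.4 km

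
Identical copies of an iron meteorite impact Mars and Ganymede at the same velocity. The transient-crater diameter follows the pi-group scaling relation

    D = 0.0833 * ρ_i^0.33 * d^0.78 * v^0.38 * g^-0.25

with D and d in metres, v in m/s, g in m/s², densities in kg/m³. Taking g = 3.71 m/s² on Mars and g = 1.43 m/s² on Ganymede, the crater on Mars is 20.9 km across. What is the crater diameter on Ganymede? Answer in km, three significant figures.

D ≈ 26.5 km

All impactor-dependent factors cancel in the ratio, leaving D_Ganymede/D_Mars = (g_Ganymede/g_Mars)^-0.25.
(1.43/3.71)^-0.25 = 0.3854^-0.25 = 1.269
D_Ganymede = 1.269 × 20.9 km = 26.5 km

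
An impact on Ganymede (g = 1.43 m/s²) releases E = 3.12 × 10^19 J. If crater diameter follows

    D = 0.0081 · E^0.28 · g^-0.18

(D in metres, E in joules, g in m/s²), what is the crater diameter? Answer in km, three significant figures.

D ≈ 2.18 km

E^0.28 = (3.12 × 10^19)^0.28 = 2.873 × 10^5
g^-0.18 = 1.43^-0.18 = 0.9376
D = 0.0081 × 2.873 × 10^5 × 0.9376 = 2182 m
   = 2.182 km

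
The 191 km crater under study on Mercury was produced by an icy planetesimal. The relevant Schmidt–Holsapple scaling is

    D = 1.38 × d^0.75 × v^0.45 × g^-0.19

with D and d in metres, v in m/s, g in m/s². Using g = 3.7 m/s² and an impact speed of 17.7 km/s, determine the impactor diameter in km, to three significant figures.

Rearranging for d: d = [D / (1.38 · 17700^0.45 · 3.7^-0.19)]^(1/0.75).
D = 191000 m.
17700^0.45 = 81.58
3.7^-0.19 = 0.7799
Denominator = 1.38 × 81.58 × 0.7799 = 87.80
D / 87.80 = 191000 / 87.80 = 2175
d = 2175^(1/0.75) = 2175^1.3333 = 28173 m

d ≈ 28.2 km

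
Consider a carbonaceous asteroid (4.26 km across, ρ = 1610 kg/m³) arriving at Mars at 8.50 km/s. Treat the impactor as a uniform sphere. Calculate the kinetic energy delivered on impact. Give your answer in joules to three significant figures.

E ≈ 2.35 × 10^21 J

d = 4260 m; v = 8500 m/s.
Mass m = (π/6) ρ d³ = (π/6) × 1610 × (4260)³ = 6.517 × 10^13 kg
E = ½ m v² = 0.5 × 6.517 × 10^13 × (8500)² = 2.354 × 10^21 J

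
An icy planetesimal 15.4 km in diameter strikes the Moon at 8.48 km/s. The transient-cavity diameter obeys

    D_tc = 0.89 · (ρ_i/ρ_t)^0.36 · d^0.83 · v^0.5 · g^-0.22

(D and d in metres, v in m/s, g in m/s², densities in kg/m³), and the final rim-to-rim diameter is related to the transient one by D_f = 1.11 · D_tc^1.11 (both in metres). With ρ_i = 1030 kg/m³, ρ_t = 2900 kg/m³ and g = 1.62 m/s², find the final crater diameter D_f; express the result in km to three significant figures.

D_f ≈ 626 km

In SI: d = 15400 m, v = 8480 m/s.
(ρ_i/ρ_t)^0.36 = (1030/2900)^0.36 = 0.6889
d^0.83 = 15400^0.83 = 2990
v^0.5 = 8480^0.5 = 92.09
g^-0.22 = 1.62^-0.22 = 0.8993
D_tc = 0.89 × 0.6889 × 2990 × 92.09 × 0.8993 = 1.518 × 10^5 m
D_f = 1.11 × (1.518 × 10^5)^1.11 = 6.259 × 10^5 m
     = 625.9 km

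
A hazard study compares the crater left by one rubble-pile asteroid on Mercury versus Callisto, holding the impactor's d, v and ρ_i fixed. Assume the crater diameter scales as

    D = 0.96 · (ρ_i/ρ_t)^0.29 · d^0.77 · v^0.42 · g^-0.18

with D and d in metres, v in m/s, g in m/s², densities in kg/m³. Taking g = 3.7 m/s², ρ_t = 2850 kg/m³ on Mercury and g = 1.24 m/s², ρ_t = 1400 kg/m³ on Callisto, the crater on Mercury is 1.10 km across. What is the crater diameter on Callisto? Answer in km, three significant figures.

D ≈ 1.65 km

The impactor-only factors (d, v, ρ_i) cancel in the ratio, leaving D_Callisto/D_Mercury = (g_Callisto/g_Mercury)^-0.18 · (ρ_t,Mercury/ρ_t,Callisto)^0.29.
(1.24/3.7)^-0.18 = 0.3351^-0.18 = 1.217
(2850/1400)^0.29 = 2.036^0.29 = 1.229
Ratio = 1.217 × 1.229 = 1.496
D_Callisto = 1.496 × 1.10 km = 1.65 km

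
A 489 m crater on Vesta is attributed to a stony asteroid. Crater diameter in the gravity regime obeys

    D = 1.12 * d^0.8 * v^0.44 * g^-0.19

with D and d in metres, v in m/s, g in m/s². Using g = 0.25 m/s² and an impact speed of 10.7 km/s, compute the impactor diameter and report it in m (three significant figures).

Rearranging for d: d = [D / (1.12 · 10700^0.44 · 0.25^-0.19)]^(1/0.8).
10700^0.44 = 59.28
0.25^-0.19 = 1.301
Denominator = 1.12 × 59.28 × 1.301 = 86.38
D / 86.38 = 489 / 86.38 = 5.661
d = 5.661^(1/0.8) = 5.661^1.25 = 8.732 m

d ≈ 8.73 m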